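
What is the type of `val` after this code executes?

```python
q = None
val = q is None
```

'is' comparison returns bool

bool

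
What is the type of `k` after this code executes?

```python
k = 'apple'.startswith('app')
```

str.startswith() returns bool

bool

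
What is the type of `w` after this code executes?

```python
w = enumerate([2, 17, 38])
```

enumerate() returns an enumerate iterator object

enumerate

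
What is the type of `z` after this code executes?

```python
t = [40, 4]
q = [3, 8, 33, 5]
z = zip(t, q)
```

zip() returns a zip iterator object

zip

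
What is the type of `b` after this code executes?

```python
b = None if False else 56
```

Ternary: condition is False, else branch (56) taken → int

int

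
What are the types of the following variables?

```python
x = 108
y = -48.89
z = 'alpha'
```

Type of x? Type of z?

x is int; z is str

int, str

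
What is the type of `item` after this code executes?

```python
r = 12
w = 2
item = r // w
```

int // int returns int (12 // 2 = 6)

int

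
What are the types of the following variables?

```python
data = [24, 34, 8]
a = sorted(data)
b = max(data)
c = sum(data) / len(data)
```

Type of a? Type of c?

sorted() returns list; int / int returns float

list, float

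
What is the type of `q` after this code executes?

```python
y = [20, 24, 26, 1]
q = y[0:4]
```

Slicing a list always returns a list

list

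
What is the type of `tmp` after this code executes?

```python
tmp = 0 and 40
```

'and' returns the first falsy value (0, which is int)

int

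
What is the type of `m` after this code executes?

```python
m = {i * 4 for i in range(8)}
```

A set comprehension {expr for x in iterable} produces a set

set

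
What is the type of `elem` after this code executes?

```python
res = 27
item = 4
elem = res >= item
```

Comparison operators return bool

bool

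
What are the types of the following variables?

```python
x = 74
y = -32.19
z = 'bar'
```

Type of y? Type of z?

y is float; z is str

float, str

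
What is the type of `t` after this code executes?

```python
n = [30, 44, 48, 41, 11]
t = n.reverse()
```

list.reverse() returns None

NoneType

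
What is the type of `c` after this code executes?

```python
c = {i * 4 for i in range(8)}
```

A set comprehension {expr for x in iterable} produces a set

set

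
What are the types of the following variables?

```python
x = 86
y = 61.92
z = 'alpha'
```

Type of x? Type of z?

x is int; z is str

int, str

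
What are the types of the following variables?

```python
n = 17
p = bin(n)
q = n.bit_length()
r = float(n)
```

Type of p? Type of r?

bin() returns str; float() returns float

str, float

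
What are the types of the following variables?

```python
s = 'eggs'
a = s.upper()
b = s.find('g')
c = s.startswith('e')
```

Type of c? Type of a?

str.startswith() returns bool; str.upper() returns str

bool, str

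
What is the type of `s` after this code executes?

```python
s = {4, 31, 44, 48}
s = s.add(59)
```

set.add() returns None (mutates in place)

NoneType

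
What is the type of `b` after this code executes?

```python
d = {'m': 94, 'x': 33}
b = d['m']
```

Accessing dict[str, int] with key 'm' returns int value 94

int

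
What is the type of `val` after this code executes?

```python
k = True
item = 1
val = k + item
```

bool + int returns int (True is 1, so 1 + 1 = 2)

int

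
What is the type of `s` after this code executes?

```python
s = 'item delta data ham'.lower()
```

str.lower() returns str

str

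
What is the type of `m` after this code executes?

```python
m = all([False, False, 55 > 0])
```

all() returns bool

bool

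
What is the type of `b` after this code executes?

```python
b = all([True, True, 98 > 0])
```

all() returns bool

bool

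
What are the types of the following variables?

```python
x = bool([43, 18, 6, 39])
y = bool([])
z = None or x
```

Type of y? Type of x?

bool() returns bool; bool() returns bool

bool, bool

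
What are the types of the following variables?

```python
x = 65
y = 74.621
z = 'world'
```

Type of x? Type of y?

x is int; y is float

int, float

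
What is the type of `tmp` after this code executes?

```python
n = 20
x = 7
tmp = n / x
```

int / int always returns float in Python 3 (20 / 7 = 2.85714)

float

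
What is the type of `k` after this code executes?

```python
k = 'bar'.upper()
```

str.upper() returns str

str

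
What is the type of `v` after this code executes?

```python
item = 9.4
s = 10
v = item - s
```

float - int returns float (9.4 - 10 = -0.6)

float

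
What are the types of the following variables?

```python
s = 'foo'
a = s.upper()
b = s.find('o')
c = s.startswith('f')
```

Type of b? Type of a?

str.find() returns int; str.upper() returns str

int, str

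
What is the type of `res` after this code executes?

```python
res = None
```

None has type NoneType

NoneType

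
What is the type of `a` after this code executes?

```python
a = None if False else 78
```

Ternary: condition is False, else branch (78) taken → int

int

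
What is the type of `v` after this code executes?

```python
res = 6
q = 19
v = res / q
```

int / int always returns float in Python 3 (6 / 19 = 0.315789)

float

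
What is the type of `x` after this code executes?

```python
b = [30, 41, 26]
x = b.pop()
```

list.pop() returns the popped element (int here)

int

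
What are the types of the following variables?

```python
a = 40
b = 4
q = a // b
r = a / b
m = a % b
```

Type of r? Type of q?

int / int returns float; int // int returns int

float, int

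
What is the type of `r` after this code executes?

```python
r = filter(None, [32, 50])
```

filter() returns a filter iterator object

filter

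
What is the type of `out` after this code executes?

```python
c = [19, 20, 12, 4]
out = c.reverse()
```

list.reverse() returns None

NoneType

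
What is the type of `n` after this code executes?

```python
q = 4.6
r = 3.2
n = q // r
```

float // float returns float (floor division preserves float type)

float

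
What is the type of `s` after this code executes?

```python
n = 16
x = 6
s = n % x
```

int % int returns int (16 % 6 = 4)

int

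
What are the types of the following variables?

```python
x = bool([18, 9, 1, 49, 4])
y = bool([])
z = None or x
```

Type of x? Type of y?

bool() returns bool; bool() returns bool

bool, bool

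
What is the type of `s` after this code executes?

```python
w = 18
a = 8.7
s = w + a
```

int + float returns float (18 + 8.7 = 26.7)

float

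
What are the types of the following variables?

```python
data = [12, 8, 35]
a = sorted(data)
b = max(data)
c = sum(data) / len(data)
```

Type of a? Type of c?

sorted() returns list; int / int returns float

list, float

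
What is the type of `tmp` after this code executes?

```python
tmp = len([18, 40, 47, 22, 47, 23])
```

len() always returns int

int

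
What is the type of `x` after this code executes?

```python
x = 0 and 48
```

'and' returns the first falsy value (0, which is int)

int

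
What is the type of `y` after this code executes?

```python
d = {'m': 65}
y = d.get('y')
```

dict.get() returns None when key 'y' is not found and no default given

NoneType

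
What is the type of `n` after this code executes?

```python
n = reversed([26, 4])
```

reversed() on a list returns a list_reverseiterator

list_reverseiterator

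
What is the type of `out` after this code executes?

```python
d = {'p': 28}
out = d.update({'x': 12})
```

dict.update() returns None

NoneType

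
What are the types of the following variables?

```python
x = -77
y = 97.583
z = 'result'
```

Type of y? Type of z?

y is float; z is str

float, str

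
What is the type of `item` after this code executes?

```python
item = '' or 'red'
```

'or' returns first truthy value ('red', which is str)

str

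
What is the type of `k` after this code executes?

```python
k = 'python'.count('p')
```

str.count() returns int

int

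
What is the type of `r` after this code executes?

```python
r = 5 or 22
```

'or' returns the first truthy value (5, which is int)

int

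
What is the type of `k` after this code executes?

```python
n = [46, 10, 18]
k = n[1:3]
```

Slicing a list always returns a list

list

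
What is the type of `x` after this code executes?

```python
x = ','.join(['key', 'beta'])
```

str.join() returns str

str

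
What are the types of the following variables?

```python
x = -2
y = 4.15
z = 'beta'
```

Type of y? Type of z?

y is float; z is str

float, str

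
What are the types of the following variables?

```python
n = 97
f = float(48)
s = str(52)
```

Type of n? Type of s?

n is int; s is str

int, str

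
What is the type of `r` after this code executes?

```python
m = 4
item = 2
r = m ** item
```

int ** positive int returns int (4 ** 2 = 16)

int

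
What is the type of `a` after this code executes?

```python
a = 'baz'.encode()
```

str.encode() returns bytes

bytes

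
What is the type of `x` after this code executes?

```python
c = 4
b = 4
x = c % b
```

int % int returns int (4 % 4 = 0)

int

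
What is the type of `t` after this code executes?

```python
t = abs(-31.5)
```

abs() of float returns float

float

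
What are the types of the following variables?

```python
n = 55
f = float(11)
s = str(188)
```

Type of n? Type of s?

n is int; s is str

int, str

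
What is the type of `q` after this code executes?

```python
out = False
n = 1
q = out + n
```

bool + int returns int (False is 0, so 0 + 1 = 1)

int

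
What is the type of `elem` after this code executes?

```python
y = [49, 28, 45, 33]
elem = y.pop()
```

list.pop() returns the popped element (int here)

int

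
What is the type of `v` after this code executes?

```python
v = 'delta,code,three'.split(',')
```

str.split() returns list

list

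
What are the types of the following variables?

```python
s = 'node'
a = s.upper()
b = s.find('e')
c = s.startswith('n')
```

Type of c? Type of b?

str.startswith() returns bool; str.find() returns int

bool, int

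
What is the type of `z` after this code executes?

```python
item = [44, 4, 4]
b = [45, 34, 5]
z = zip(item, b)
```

zip() returns a zip iterator object

zip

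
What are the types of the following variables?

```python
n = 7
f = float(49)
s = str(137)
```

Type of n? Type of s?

n is int; s is str

int, str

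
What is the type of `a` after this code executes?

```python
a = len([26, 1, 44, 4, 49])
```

len() always returns int

int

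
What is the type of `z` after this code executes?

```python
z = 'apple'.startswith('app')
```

str.startswith() returns bool

bool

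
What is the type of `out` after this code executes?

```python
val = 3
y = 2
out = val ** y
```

int ** positive int returns int (3 ** 2 = 9)

int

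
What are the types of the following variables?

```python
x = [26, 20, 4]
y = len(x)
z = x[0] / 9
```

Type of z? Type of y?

int / int returns float; len() returns int

float, int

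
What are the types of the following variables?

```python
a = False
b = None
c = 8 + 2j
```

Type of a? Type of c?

a is bool; c is complex

bool, complex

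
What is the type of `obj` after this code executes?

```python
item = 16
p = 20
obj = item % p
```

int % int returns int (16 % 20 = 16)

int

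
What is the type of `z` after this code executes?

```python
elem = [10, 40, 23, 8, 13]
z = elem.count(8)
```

list.count() returns int

int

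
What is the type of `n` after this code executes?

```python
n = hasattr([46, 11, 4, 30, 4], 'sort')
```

hasattr() returns bool

bool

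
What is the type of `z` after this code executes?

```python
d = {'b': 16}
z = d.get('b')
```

dict.get() returns the value (int) when key is found

int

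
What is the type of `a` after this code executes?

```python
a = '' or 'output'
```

'or' returns first truthy value ('output', which is str)

str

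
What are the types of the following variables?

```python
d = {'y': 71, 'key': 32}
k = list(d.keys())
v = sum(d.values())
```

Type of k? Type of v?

list(...) returns list; sum of int values returns int

list, int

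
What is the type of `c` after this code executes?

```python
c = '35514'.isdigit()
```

str.isdigit() returns bool

bool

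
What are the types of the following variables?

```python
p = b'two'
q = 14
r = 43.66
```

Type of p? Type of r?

p is bytes; r is float

bytes, float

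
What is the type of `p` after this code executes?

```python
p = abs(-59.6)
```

abs() of float returns float

float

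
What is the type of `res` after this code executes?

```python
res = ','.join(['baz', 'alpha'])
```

str.join() returns str

str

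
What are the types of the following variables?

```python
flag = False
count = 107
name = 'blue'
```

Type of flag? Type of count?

flag is bool; count is int

bool, int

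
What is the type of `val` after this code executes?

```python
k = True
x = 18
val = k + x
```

bool + int returns int (True is 1, so 1 + 18 = 19)

int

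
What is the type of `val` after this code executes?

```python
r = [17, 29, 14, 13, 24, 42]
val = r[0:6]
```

Slicing a list always returns a list

list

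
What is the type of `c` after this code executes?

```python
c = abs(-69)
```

abs() of int returns int

int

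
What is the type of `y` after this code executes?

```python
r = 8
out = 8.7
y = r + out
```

int + float returns float (8 + 8.7 = 16.7)

float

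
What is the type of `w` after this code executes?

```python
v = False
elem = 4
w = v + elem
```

bool + int returns int (False is 0, so 0 + 4 = 4)

int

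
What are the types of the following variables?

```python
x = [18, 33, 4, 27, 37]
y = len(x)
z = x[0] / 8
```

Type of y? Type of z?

len() returns int; int / int returns float

int, float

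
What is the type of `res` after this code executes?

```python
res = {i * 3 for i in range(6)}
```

A set comprehension {expr for x in iterable} produces a set

set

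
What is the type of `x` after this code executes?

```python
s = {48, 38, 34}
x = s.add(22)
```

set.add() returns None (mutates in place)

NoneType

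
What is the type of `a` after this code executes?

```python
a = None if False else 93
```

Ternary: condition is False, else branch (93) taken → int

int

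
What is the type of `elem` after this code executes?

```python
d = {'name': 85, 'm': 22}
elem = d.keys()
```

.keys() returns a dict_keys view object

dict_keys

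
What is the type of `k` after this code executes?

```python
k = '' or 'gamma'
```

'or' returns first truthy value ('gamma', which is str)

str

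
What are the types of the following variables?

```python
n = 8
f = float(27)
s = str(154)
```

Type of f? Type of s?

f is float; s is str

float, str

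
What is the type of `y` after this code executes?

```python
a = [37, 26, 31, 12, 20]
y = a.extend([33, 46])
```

list.extend() returns None

NoneType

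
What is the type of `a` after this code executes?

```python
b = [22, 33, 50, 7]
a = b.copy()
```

list.copy() returns list

list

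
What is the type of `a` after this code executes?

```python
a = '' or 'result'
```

'or' returns first truthy value ('result', which is str)

str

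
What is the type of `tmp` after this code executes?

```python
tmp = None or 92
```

'or' with None returns the other value (92, int)

int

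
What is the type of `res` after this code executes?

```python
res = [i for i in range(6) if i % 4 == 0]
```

A list comprehension [...] produces a list

list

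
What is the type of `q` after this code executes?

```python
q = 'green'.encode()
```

str.encode() returns bytes

bytes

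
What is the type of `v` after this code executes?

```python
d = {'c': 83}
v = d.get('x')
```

dict.get() returns None when key 'x' is not found and no default given

NoneType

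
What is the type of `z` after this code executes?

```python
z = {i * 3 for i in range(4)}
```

A set comprehension {expr for x in iterable} produces a set

set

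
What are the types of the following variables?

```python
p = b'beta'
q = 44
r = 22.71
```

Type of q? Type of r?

q is int; r is float

int, float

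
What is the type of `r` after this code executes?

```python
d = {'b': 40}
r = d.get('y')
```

dict.get() returns None when key 'y' is not found and no default given

NoneType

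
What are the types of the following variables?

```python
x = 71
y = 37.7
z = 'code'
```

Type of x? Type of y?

x is int; y is float

int, float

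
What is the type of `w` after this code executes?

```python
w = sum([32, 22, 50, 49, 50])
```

sum() of ints returns int

int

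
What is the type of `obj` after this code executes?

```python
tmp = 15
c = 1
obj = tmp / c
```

int / int always returns float in Python 3 (15 / 1 = 15)

float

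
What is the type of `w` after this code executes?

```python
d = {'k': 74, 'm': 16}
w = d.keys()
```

.keys() returns a dict_keys view object

dict_keys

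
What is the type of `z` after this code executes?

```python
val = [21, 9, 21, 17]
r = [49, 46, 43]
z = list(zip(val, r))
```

list(zip(...)) returns a list of tuples

list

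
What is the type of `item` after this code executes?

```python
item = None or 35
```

'or' with None returns the other value (35, int)

int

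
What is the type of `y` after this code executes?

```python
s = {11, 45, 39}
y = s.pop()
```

Popping from a set of ints returns int

int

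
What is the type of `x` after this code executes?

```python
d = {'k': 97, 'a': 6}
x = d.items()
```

dict.items() returns a dict_items view

dict_items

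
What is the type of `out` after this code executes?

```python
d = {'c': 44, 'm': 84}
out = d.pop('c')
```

dict.pop() returns the value (int)

int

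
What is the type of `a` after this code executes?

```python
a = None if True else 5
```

Ternary: condition is True, if branch (None) taken → NoneType

NoneType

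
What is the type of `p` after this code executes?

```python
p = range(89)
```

range() returns a range object

range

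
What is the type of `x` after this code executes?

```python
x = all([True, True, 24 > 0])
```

all() returns bool

bool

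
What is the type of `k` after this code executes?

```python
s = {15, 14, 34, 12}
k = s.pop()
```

Popping from a set of ints returns int

int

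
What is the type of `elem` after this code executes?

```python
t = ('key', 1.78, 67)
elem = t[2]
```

Index 2 of tuple is 67 which is int

int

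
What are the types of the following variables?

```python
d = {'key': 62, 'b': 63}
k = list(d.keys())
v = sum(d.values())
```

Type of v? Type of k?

sum of int values returns int; list(...) returns list

int, list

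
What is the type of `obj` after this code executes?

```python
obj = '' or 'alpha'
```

'or' returns first truthy value ('alpha', which is str)

str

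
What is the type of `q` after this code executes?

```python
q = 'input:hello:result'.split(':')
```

str.split() returns list

list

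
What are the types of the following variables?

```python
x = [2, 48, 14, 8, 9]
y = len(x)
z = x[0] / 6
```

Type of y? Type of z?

len() returns int; int / int returns float

int, float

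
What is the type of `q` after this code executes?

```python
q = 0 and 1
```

'and' returns the first falsy value (0, which is int)

int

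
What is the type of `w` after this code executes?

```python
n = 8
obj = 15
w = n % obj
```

int % int returns int (8 % 15 = 8)

int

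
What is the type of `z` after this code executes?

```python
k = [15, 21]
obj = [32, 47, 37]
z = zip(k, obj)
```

zip() returns a zip iterator object

zip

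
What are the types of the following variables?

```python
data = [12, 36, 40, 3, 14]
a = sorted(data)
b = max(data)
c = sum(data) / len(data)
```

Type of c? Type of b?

int / int returns float; max of ints returns int

float, int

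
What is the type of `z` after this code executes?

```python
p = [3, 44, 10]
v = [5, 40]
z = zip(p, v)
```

zip() returns a zip iterator object

zip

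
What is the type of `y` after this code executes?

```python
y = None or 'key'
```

'or' with None returns the other value ('key', str)

str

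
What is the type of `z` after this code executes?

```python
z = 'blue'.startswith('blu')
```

str.startswith() returns bool

bool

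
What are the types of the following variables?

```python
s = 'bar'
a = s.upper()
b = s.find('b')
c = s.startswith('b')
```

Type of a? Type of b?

str.upper() returns str; str.find() returns int

str, int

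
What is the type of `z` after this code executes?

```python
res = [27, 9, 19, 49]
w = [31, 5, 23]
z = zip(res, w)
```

zip() returns a zip iterator object

zip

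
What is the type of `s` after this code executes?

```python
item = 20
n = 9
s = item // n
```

int // int returns int (20 // 9 = 2)

int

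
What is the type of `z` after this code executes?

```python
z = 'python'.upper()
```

str.upper() returns str

str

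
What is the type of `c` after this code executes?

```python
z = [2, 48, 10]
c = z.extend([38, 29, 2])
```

list.extend() returns None

NoneType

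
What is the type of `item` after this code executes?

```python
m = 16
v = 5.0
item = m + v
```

int + float returns float (16 + 5.0 = 21.0)

float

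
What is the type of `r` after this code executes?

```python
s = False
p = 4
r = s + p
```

bool + int returns int (False is 0, so 0 + 4 = 4)

int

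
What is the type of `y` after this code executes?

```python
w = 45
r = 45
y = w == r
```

Equality comparison returns bool

bool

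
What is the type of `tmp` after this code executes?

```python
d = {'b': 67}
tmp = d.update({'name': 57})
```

dict.update() returns None

NoneType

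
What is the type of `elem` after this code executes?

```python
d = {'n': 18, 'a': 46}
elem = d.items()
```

dict.items() returns a dict_items view

dict_items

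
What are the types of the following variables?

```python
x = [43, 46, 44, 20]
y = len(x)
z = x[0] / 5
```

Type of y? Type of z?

len() returns int; int / int returns float

int, float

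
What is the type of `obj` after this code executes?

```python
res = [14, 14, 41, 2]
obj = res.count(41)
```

list.count() returns int

int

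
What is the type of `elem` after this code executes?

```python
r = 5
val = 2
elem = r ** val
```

int ** positive int returns int (5 ** 2 = 25)

int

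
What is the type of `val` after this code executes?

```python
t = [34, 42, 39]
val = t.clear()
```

list.clear() returns None

NoneType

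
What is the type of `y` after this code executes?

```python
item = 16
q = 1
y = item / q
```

int / int always returns float in Python 3 (16 / 1 = 16)

float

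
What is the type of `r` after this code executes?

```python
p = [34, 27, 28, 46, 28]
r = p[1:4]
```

Slicing a list always returns a list

list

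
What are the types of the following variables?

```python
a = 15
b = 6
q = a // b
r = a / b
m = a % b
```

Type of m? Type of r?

int % int returns int; int / int returns float

int, float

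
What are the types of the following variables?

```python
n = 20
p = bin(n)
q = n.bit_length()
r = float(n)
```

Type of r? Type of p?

float() returns float; bin() returns str

float, str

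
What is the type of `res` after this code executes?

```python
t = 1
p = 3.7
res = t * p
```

int * float returns float (1 * 3.7 = 3.7)

float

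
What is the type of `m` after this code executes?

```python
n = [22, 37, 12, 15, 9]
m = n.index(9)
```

list.index() returns int

int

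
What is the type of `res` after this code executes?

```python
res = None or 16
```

'or' with None returns the other value (16, int)

int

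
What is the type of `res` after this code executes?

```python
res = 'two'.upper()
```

str.upper() returns str

str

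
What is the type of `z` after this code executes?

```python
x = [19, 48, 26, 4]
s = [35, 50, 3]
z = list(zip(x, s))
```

list(zip(...)) returns a list of tuples

list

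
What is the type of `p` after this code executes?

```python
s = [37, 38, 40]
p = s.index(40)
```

list.index() returns int

int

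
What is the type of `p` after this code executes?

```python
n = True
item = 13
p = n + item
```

bool + int returns int (True is 1, so 1 + 13 = 14)

int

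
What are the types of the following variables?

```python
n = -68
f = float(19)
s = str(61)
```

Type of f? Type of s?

f is float; s is str

float, str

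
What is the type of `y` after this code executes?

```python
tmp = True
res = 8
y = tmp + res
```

bool + int returns int (True is 1, so 1 + 8 = 9)

int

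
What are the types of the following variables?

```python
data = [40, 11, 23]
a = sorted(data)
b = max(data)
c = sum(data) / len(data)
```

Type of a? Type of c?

sorted() returns list; int / int returns float

list, float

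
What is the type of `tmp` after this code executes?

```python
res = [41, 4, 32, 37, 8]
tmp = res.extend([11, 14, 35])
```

list.extend() returns None

NoneType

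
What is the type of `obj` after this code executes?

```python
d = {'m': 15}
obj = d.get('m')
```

dict.get() returns the value (int) when key is found

int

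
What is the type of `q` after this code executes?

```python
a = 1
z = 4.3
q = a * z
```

int * float returns float (1 * 4.3 = 4.3)

float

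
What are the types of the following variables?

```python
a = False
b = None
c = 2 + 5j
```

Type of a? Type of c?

a is bool; c is complex

bool, complex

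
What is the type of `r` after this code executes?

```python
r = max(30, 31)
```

max() of ints returns int

int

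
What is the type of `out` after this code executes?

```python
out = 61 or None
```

'or' returns first truthy value (61, int)

int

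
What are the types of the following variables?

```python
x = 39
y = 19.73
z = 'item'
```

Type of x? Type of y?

x is int; y is float

int, float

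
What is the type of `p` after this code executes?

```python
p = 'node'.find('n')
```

str.find() returns int (index, or -1)

int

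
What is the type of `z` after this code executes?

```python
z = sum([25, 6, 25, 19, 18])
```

sum() of ints returns int

int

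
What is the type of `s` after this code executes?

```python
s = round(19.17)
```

round() with no ndigits arg returns int

int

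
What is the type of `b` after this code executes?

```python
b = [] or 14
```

'or' returns first truthy value (14, which is int)

int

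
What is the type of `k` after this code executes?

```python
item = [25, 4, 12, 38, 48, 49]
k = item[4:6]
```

Slicing a list always returns a list

list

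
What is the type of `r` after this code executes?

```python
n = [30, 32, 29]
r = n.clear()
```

list.clear() returns None

NoneType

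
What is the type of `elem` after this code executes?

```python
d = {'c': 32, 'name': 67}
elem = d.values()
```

.values() returns a dict_values view object

dict_values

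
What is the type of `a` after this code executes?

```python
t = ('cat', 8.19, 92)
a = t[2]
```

Index 2 of tuple is 92 which is int

int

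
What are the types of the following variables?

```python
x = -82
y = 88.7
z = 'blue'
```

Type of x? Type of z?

x is int; z is str

int, str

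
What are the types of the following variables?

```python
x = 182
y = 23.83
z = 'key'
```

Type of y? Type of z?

y is float; z is str

float, str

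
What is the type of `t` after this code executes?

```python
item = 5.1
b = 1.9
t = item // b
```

float // float returns float (floor division preserves float type)

float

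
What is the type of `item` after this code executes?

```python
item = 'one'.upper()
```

str.upper() returns str

str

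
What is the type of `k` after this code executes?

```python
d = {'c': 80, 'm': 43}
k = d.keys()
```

.keys() returns a dict_keys view object

dict_keys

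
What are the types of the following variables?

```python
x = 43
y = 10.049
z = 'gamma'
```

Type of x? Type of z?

x is int; z is str

int, str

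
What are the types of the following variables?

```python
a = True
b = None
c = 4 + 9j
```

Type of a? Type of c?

a is bool; c is complex

bool, complex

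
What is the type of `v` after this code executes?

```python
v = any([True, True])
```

any() returns bool

bool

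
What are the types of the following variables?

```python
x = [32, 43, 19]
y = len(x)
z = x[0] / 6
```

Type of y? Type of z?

len() returns int; int / int returns float

int, float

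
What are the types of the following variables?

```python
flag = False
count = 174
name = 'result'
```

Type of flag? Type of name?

flag is bool; name is str

bool, str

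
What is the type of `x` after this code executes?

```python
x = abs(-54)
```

abs() of int returns int

int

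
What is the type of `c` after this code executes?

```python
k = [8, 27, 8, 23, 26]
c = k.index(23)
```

list.index() returns int

int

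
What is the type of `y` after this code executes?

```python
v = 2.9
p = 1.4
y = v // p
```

float // float returns float (floor division preserves float type)

float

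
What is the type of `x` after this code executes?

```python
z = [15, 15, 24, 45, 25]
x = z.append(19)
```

list.append() returns None (mutates in place)

NoneType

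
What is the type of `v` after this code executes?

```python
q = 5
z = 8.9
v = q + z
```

int + float returns float (5 + 8.9 = 13.9)

float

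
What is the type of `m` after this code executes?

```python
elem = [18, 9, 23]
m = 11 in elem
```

'in' operator returns bool

bool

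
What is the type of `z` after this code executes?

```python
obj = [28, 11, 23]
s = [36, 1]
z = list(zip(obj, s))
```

list(zip(...)) returns a list of tuples

list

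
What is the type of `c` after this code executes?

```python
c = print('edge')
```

print() returns None

NoneType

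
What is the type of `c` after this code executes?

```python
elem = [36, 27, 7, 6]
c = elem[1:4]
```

Slicing a list always returns a list

list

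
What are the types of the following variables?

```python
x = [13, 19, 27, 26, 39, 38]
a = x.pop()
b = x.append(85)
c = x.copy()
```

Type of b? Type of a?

list.append() returns None; list.pop() returns the element (int)

NoneType, int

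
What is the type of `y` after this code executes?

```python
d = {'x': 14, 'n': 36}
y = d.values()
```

.values() returns a dict_values view object

dict_values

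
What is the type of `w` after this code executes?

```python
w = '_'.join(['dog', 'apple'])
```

str.join() returns str

str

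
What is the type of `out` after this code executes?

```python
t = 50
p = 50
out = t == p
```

Equality comparison returns bool

bool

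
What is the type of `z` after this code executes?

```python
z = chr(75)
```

chr() returns str (single character)

str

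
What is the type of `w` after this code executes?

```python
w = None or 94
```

'or' with None returns the other value (94, int)

int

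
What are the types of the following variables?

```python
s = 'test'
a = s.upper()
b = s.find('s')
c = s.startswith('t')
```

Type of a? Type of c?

str.upper() returns str; str.startswith() returns bool

str, bool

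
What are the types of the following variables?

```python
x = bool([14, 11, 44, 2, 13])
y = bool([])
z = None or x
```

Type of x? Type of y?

bool() returns bool; bool() returns bool

bool, bool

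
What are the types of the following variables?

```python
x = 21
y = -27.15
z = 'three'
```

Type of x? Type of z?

x is int; z is str

int, str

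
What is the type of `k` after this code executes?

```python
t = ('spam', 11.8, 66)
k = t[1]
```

Index 1 of tuple is 11.8 which is float

float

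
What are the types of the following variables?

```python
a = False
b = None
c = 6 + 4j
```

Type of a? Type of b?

a is bool; b is NoneType

bool, NoneType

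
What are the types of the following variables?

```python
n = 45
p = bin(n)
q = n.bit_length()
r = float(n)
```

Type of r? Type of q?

float() returns float; int.bit_length() returns int

float, int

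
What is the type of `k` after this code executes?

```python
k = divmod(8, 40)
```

divmod() returns a tuple (quotient, remainder)

tuple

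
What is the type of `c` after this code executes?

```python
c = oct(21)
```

oct() returns str representation

str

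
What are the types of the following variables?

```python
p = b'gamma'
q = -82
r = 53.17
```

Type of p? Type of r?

p is bytes; r is float

bytes, float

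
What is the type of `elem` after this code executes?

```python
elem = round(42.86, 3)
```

round() with ndigits arg returns float

float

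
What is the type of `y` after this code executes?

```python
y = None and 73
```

'and' returns first falsy value (None)

NoneType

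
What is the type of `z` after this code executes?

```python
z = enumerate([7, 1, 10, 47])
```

enumerate() returns an enumerate iterator object

enumerate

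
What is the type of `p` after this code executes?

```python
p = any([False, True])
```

any() returns bool

bool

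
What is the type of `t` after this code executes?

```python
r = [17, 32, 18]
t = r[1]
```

Indexing a list of ints returns int (r[1] = 32)

int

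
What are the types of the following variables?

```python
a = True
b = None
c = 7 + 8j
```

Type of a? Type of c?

a is bool; c is complex

bool, complex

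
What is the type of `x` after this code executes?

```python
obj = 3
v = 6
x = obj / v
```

int / int always returns float in Python 3 (3 / 6 = 0.5)

float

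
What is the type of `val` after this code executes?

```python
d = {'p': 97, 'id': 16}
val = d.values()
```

.values() returns a dict_values view object

dict_values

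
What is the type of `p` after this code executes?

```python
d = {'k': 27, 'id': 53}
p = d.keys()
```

.keys() returns a dict_keys view object

dict_keys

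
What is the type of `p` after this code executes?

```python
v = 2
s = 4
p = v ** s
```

int ** positive int returns int (2 ** 4 = 16)

int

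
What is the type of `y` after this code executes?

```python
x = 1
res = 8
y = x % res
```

int % int returns int (1 % 8 = 1)

int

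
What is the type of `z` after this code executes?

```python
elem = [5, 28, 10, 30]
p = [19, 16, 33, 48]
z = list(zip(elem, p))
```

list(zip(...)) returns a list of tuples

list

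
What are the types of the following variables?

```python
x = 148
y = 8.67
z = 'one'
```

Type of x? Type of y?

x is int; y is float

int, float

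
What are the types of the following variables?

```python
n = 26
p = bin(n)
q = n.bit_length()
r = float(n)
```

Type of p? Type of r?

bin() returns str; float() returns float

str, float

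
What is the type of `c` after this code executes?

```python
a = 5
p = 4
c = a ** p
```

int ** positive int returns int (5 ** 4 = 625)

int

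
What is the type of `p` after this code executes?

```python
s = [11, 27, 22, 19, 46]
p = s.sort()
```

list.sort() returns None (sorts in place)

NoneType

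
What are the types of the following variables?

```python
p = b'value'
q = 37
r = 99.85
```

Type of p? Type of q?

p is bytes; q is int

bytes, int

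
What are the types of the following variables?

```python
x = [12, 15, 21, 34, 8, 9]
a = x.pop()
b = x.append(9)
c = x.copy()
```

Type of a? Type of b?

list.pop() returns the element (int); list.append() returns None

int, NoneType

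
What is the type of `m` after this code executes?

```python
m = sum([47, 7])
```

sum() of ints returns int

int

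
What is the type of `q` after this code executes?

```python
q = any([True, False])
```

any() returns bool

bool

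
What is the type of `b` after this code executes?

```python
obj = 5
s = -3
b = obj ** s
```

int ** negative int returns float

float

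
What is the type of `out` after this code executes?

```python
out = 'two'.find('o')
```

str.find() returns int (index, or -1)

int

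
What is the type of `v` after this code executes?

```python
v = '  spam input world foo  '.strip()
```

str.strip() returns str

str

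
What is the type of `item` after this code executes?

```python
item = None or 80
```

'or' with None returns the other value (80, int)

int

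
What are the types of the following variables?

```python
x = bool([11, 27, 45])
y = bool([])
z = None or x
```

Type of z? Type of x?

None or <bool> returns the bool; bool() returns bool

bool, bool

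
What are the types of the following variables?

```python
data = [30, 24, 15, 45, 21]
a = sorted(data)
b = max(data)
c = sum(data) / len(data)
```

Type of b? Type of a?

max of ints returns int; sorted() returns list

int, list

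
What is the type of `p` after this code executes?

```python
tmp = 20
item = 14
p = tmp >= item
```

Comparison operators return bool

bool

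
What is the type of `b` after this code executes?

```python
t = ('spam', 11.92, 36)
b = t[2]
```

Index 2 of tuple is 36 which is int

int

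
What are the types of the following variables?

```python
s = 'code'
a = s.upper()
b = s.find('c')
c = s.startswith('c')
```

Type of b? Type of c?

str.find() returns int; str.startswith() returns bool

int, bool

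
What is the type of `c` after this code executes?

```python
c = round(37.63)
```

round() with no ndigits arg returns int

int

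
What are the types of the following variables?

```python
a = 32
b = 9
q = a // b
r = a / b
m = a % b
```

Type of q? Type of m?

int // int returns int; int % int returns int

int, int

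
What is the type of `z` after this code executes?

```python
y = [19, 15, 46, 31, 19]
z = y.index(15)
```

list.index() returns int

int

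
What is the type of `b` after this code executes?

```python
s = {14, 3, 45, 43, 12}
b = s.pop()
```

Popping from a set of ints returns int

int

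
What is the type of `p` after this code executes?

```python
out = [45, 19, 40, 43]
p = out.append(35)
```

list.append() returns None (mutates in place)

NoneType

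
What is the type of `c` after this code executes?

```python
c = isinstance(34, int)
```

isinstance() returns bool

bool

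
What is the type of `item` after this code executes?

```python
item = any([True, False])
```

any() returns bool

bool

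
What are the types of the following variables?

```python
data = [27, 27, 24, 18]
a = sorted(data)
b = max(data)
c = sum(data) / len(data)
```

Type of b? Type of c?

max of ints returns int; int / int returns float

int, float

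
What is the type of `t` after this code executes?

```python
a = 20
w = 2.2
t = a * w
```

int * float returns float (20 * 2.2 = 44.0)

float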